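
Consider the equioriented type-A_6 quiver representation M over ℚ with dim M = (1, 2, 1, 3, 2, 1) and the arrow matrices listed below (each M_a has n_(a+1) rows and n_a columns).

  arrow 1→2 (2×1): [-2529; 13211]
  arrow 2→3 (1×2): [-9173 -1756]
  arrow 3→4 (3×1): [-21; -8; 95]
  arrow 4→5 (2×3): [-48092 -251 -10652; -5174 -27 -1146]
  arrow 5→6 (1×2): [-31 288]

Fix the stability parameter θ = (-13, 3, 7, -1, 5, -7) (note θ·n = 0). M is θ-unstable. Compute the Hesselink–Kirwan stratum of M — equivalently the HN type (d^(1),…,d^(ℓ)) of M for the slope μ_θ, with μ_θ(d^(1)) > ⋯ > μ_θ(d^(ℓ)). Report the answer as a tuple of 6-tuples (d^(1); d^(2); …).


Via rank(M_{q-1}∘⋯∘M_p): M ≅ I[1,4], I[2,2], I[4,5], I[4,6].
μ_θ-semistable layers: μ^(1)=5; μ^(2)=3; μ^(3)=-1; μ^(4)=-13

((0, 0, 0, 0, 1, 0); (0, 2, 1, 1, 0, 0); (0, 0, 0, 2, 1, 1); (1, 0, 0, 0, 0, 0))


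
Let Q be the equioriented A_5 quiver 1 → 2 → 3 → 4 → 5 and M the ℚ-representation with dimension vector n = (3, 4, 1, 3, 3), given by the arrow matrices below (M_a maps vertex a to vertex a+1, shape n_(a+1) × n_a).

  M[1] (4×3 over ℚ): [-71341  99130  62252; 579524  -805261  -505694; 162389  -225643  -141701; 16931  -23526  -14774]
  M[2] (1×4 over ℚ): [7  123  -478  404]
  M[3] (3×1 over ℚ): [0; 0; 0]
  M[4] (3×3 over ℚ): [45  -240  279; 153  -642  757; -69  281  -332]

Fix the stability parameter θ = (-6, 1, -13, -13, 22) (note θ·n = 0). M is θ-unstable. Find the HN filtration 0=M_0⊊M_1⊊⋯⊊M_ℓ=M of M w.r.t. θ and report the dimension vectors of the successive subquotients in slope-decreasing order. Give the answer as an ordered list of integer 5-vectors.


Interval decomposition of M: I[1,2]^2, I[1,3], I[2,2], I[4,4], I[4,5]^2, I[5,5].
HN type (ℓ=4): μ^(1)=22; μ^(2)=1; μ^(3)=-6; μ^(4)=-13

((0, 0, 0, 0, 3); (0, 3, 0, 0, 0); (3, 1, 1, 0, 0); (0, 0, 0, 3, 0))


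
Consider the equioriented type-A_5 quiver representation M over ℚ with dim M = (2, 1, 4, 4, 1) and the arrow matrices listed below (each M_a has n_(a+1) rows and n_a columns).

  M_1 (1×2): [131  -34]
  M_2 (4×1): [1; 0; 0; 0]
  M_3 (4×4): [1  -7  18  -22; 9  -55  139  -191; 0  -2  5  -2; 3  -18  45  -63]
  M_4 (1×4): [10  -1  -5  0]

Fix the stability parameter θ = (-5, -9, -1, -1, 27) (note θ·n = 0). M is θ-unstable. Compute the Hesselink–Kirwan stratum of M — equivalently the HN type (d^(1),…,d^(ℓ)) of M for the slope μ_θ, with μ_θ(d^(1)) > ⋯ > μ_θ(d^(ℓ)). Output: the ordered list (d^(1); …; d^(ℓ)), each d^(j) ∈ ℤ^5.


Barcode: M ≅ I[1,1], I[1,5], I[3,4]^3. HN layers by μ_θ (4 steps, strictly decreasing):
  μ^(1)=27; μ^(2)=-1; μ^(3)=-5; μ^(4)=-7

((0, 0, 0, 0, 1); (0, 0, 4, 4, 0); (1, 0, 0, 0, 0); (1, 1, 0, 0, 0))


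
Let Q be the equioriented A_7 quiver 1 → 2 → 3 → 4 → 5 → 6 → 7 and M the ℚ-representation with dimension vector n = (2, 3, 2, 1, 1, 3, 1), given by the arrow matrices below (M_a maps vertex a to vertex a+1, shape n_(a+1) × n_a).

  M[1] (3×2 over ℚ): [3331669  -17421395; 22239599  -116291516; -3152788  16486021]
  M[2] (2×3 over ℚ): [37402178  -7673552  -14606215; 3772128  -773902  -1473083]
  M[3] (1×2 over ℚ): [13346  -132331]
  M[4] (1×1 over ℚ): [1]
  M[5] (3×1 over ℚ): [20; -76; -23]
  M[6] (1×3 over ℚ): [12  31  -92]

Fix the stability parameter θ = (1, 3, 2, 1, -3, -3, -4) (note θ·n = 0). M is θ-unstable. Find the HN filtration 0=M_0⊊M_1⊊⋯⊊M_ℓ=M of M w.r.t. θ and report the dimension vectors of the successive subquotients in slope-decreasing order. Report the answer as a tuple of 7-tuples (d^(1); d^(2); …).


Barcode: M ≅ I[1,2], I[1,6], I[2,3], I[6,6], I[6,7]. HN layers by μ_θ (6 steps, strictly decreasing):
  μ^(1)=3; μ^(2)=5/2; μ^(3)=1; μ^(4)=1/6; μ^(5)=-3; μ^(6)=-7/2

((0, 1, 0, 0, 0, 0, 0); (0, 1, 1, 0, 0, 0, 0); (1, 0, 0, 0, 0, 0, 0); (1, 1, 1, 1, 1, 1, 0); (0, 0, 0, 0, 0, 1, 0); (0, 0, 0, 0, 0, 1, 1))


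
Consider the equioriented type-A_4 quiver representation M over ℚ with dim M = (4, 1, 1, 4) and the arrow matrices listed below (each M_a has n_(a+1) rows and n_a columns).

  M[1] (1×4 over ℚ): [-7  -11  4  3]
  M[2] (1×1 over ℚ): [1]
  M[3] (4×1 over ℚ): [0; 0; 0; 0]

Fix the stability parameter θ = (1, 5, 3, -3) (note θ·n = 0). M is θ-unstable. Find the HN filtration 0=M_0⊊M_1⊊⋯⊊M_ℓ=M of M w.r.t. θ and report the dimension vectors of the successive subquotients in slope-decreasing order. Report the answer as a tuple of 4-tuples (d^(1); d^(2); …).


Via rank(M_{q-1}∘⋯∘M_p): M ≅ I[1,1]^3, I[1,3], I[4,4]^4.
μ_θ-semistable layers: μ^(1)=4; μ^(2)=1; μ^(3)=-3

((0, 1, 1, 0); (4, 0, 0, 0); (0, 0, 0, 4))


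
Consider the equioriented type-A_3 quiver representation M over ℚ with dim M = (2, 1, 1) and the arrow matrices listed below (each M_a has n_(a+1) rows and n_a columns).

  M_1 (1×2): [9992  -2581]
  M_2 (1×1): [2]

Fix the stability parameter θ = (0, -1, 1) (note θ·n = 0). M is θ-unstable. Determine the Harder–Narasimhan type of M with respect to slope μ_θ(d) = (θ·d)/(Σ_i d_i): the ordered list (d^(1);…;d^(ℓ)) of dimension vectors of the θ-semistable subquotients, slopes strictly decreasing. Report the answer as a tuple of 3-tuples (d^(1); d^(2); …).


Via rank(M_{q-1}∘⋯∘M_p): M ≅ I[1,1], I[1,3].
μ_θ-semistable layers: μ^(1)=1; μ^(2)=0; μ^(3)=-1/2

((0, 0, 1); (1, 0, 0); (1, 1, 0))


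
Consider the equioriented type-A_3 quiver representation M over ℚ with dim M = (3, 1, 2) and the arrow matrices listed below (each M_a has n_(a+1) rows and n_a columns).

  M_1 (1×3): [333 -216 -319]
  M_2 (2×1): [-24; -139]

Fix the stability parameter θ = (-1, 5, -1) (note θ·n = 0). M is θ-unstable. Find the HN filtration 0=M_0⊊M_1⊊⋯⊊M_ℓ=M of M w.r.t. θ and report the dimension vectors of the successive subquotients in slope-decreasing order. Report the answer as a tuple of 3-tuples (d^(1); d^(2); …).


Interval decomposition of M: I[1,1]^2, I[1,3], I[3,3].
HN type (ℓ=2): μ^(1)=2; μ^(2)=-1

((0, 1, 1); (3, 0, 1))


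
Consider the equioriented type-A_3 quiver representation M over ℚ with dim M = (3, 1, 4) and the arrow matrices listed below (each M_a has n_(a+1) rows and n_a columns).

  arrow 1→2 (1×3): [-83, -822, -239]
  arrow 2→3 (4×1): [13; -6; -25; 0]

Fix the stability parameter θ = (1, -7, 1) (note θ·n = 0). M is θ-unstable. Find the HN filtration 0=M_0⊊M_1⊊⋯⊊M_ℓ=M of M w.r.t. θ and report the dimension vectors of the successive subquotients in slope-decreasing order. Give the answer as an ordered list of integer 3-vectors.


Barcode: M ≅ I[1,1]^2, I[1,3], I[3,3]^3. HN layers by μ_θ (2 steps, strictly decreasing):
  μ^(1)=1; μ^(2)=-3

((2, 0, 4); (1, 1, 0))


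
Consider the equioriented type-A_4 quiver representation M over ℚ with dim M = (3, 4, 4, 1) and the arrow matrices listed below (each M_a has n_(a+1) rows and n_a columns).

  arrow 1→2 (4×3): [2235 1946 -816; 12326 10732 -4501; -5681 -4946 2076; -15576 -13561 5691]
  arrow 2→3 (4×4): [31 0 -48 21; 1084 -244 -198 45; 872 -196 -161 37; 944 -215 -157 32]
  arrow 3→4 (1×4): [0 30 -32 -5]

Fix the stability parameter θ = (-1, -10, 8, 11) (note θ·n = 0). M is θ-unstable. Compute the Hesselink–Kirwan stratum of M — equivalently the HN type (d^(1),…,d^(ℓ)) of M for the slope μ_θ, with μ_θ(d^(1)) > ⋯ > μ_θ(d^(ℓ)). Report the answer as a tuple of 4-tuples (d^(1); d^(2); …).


Barcode: M ≅ I[1,3]^2, I[1,4], I[2,3]. HN layers by μ_θ (4 steps, strictly decreasing):
  μ^(1)=11; μ^(2)=8; μ^(3)=-11/2; μ^(4)=-10

((0, 0, 0, 1); (0, 0, 4, 0); (3, 3, 0, 0); (0, 1, 0, 0))


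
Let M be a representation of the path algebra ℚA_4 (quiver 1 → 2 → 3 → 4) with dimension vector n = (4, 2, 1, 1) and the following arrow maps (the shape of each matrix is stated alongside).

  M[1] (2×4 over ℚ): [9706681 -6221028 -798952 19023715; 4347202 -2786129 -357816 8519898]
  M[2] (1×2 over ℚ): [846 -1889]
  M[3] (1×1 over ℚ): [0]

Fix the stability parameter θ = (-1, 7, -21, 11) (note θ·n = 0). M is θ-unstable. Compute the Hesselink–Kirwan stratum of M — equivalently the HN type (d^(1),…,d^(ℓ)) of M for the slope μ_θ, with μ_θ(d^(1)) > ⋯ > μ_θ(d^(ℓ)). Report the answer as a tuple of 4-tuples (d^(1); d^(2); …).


Barcode: M ≅ I[1,1]^2, I[1,2], I[1,3], I[4,4]. HN layers by μ_θ (4 steps, strictly decreasing):
  μ^(1)=11; μ^(2)=7; μ^(3)=-1; μ^(4)=-5

((0, 0, 0, 1); (0, 1, 0, 0); (3, 0, 0, 0); (1, 1, 1, 0))


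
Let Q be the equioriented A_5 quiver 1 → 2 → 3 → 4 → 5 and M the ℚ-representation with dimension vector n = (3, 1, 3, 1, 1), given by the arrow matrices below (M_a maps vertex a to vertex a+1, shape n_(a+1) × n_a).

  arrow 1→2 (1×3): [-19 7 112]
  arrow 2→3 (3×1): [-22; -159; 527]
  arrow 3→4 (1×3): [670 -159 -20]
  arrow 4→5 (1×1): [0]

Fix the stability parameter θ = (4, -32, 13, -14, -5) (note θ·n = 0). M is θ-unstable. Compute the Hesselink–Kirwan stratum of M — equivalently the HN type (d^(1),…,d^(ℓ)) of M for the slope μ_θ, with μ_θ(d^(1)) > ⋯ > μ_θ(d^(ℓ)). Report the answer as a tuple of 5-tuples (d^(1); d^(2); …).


Via rank(M_{q-1}∘⋯∘M_p): M ≅ I[1,1]^2, I[1,4], I[3,3]^2, I[5,5].
μ_θ-semistable layers: μ^(1)=13; μ^(2)=4; μ^(3)=-1/2; μ^(4)=-5; μ^(5)=-14

((0, 0, 2, 0, 0); (2, 0, 0, 0, 0); (0, 0, 1, 1, 0); (0, 0, 0, 0, 1); (1, 1, 0, 0, 0))


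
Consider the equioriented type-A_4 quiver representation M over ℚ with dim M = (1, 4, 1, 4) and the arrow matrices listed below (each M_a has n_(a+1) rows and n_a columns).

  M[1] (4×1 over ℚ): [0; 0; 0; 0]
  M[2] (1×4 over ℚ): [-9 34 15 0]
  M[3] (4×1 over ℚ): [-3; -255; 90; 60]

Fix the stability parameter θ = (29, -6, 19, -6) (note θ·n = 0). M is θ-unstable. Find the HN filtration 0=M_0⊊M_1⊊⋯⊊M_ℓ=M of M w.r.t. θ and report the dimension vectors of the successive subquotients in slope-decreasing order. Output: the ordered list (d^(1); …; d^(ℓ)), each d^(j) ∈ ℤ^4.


Interval decomposition of M: I[1,1], I[2,2]^3, I[2,4], I[4,4]^3.
HN type (ℓ=3): μ^(1)=29; μ^(2)=13/2; μ^(3)=-6

((1, 0, 0, 0); (0, 0, 1, 1); (0, 4, 0, 3))


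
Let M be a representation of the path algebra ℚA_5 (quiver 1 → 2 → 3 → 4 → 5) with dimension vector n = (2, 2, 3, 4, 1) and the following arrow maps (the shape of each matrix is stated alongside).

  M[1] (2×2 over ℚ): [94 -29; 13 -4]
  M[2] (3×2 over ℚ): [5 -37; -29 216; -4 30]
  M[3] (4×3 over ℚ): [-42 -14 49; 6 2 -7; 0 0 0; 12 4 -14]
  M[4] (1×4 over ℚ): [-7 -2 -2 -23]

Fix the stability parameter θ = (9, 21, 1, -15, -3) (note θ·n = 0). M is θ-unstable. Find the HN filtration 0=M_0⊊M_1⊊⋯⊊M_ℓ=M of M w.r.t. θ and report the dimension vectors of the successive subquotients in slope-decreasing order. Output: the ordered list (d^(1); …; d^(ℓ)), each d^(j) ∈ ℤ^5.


Via rank(M_{q-1}∘⋯∘M_p): M ≅ I[1,3]^2, I[3,5], I[4,4]^3.
μ_θ-semistable layers: μ^(1)=11; μ^(2)=9; μ^(3)=-3; μ^(4)=-7; μ^(5)=-15

((0, 2, 2, 0, 0); (2, 0, 0, 0, 0); (0, 0, 0, 0, 1); (0, 0, 1, 1, 0); (0, 0, 0, 3, 0))


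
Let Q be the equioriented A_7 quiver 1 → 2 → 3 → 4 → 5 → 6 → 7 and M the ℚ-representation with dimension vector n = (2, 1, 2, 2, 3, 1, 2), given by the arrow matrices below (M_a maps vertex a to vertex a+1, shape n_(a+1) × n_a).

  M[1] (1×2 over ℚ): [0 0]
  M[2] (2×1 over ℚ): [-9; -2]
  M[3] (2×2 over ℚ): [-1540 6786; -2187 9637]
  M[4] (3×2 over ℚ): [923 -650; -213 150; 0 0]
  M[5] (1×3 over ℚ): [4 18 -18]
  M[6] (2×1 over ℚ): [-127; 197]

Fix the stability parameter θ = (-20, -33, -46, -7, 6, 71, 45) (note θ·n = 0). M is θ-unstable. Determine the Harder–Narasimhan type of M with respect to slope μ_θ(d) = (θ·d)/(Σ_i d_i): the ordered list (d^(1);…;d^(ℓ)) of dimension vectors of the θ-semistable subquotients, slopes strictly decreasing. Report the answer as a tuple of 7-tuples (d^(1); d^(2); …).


Barcode: M ≅ I[1,1]^2, I[2,7], I[3,4], I[5,5]^2, I[7,7]. HN layers by μ_θ (7 steps, strictly decreasing):
  μ^(1)=58; μ^(2)=45; μ^(3)=6; μ^(4)=-7; μ^(5)=-20; μ^(6)=-79/2; μ^(7)=-46

((0, 0, 0, 0, 0, 1, 1); (0, 0, 0, 0, 0, 0, 1); (0, 0, 0, 0, 3, 0, 0); (0, 0, 0, 2, 0, 0, 0); (2, 0, 0, 0, 0, 0, 0); (0, 1, 1, 0, 0, 0, 0); (0, 0, 1, 0, 0, 0, 0))


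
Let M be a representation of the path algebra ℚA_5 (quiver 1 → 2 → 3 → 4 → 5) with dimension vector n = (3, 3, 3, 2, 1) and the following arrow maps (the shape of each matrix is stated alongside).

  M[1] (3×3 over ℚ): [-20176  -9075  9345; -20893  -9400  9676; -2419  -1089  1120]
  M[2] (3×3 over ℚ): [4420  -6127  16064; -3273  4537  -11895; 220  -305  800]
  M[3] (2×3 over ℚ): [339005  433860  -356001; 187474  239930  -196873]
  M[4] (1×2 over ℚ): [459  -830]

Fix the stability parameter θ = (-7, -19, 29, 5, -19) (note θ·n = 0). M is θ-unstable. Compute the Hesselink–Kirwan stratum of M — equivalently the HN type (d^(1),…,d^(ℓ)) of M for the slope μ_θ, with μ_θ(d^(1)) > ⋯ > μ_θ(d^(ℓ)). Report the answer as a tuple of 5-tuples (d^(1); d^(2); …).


Via rank(M_{q-1}∘⋯∘M_p): M ≅ I[1,2], I[1,3], I[1,4], I[3,5].
μ_θ-semistable layers: μ^(1)=29; μ^(2)=17; μ^(3)=5; μ^(4)=-13

((0, 0, 1, 0, 0); (0, 0, 1, 1, 0); (0, 0, 1, 1, 1); (3, 3, 0, 0, 0))


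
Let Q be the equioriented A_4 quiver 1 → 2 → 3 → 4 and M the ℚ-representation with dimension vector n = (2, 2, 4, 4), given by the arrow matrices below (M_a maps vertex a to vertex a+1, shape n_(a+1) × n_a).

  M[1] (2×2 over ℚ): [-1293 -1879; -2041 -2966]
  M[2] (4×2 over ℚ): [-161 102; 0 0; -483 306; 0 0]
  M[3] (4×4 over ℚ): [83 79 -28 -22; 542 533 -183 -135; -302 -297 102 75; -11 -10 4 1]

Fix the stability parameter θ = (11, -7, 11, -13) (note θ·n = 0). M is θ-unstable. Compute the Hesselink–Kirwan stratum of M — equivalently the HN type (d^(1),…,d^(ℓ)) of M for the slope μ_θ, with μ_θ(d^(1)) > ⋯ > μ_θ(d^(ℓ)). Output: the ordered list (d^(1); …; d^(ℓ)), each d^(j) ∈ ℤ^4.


Via rank(M_{q-1}∘⋯∘M_p): M ≅ I[1,2], I[1,4], I[3,4]^3.
μ_θ-semistable layers: μ^(1)=2; μ^(2)=1/2; μ^(3)=-1

((1, 1, 0, 0); (1, 1, 1, 1); (0, 0, 3, 3))


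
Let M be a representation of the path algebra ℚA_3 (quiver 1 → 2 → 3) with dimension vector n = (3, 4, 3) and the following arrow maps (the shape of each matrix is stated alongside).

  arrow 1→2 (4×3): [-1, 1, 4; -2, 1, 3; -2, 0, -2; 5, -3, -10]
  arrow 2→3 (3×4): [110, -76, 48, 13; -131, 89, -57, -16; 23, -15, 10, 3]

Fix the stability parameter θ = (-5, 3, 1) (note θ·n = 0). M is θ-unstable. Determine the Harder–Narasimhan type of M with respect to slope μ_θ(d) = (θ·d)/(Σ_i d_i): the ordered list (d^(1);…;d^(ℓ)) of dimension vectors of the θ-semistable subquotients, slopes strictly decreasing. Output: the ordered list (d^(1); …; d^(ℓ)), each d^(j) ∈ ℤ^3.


Via rank(M_{q-1}∘⋯∘M_p): M ≅ I[1,1], I[1,3]^2, I[2,2], I[2,3].
μ_θ-semistable layers: μ^(1)=3; μ^(2)=2; μ^(3)=-5

((0, 1, 0); (0, 3, 3); (3, 0, 0))


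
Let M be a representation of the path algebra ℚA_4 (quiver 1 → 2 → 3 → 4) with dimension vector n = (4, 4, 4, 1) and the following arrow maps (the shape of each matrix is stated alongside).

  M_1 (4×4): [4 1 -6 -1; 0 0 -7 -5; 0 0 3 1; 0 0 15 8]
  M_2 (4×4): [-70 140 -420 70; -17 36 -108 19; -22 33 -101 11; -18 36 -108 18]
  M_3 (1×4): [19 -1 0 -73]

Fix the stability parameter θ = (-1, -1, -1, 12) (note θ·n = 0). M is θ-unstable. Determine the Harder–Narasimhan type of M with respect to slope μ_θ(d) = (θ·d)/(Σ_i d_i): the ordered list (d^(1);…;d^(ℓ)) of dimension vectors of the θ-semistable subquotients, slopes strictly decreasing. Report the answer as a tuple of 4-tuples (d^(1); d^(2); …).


Interval decomposition of M: I[1,1], I[1,3]^2, I[1,4], I[2,2], I[3,3].
HN type (ℓ=2): μ^(1)=12; μ^(2)=-1

((0, 0, 0, 1); (4, 4, 4, 0))


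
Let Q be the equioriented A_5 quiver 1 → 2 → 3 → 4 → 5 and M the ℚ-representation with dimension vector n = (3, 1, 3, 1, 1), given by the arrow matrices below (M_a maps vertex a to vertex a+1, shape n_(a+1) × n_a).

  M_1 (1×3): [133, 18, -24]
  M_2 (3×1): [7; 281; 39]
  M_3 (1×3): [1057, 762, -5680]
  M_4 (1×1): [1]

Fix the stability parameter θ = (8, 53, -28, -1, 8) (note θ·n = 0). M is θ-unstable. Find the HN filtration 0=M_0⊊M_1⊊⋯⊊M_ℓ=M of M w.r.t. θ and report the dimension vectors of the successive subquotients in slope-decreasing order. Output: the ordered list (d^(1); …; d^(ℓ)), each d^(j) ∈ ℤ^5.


Barcode: M ≅ I[1,1]^2, I[1,5], I[3,3]^2. HN layers by μ_θ (2 steps, strictly decreasing):
  μ^(1)=8; μ^(2)=-28

((3, 1, 1, 1, 1); (0, 0, 2, 0, 0))


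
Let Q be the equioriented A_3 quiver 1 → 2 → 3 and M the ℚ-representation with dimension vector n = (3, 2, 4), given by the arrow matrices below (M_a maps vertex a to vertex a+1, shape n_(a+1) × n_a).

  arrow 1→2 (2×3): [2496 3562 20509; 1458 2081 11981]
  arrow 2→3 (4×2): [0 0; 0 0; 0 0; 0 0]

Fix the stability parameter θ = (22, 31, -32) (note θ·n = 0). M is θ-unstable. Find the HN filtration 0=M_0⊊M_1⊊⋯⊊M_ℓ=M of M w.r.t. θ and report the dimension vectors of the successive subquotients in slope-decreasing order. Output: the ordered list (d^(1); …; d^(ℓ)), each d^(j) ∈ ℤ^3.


Via rank(M_{q-1}∘⋯∘M_p): M ≅ I[1,1], I[1,2]^2, I[3,3]^4.
μ_θ-semistable layers: μ^(1)=31; μ^(2)=22; μ^(3)=-32

((0, 2, 0); (3, 0, 0); (0, 0, 4))


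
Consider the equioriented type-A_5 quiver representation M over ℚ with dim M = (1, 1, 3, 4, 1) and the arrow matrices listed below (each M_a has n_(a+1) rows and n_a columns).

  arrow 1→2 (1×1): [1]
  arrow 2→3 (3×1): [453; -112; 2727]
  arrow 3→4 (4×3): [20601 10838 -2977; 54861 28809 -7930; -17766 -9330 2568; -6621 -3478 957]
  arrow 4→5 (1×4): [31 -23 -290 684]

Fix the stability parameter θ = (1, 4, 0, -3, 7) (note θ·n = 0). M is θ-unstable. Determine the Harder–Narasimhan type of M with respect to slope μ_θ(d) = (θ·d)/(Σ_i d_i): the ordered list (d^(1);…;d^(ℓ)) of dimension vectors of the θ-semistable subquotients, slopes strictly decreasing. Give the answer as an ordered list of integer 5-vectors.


Barcode: M ≅ I[1,5], I[3,3], I[3,4], I[4,4]^2. HN layers by μ_θ (5 steps, strictly decreasing):
  μ^(1)=7; μ^(2)=1/2; μ^(3)=0; μ^(4)=-3/2; μ^(5)=-3

((0, 0, 0, 0, 1); (1, 1, 1, 1, 0); (0, 0, 1, 0, 0); (0, 0, 1, 1, 0); (0, 0, 0, 2, 0))


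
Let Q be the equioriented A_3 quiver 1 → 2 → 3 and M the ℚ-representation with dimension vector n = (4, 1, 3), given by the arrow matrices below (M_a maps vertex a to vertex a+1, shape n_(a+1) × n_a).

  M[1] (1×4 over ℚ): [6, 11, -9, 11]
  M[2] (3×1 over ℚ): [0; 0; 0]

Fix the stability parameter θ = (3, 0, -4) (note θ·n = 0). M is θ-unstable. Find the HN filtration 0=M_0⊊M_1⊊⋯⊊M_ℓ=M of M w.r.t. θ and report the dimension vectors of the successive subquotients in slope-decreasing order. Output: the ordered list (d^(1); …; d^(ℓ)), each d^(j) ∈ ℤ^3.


Interval decomposition of M: I[1,1]^3, I[1,2], I[3,3]^3.
HN type (ℓ=3): μ^(1)=3; μ^(2)=3/2; μ^(3)=-4

((3, 0, 0); (1, 1, 0); (0, 0, 3))


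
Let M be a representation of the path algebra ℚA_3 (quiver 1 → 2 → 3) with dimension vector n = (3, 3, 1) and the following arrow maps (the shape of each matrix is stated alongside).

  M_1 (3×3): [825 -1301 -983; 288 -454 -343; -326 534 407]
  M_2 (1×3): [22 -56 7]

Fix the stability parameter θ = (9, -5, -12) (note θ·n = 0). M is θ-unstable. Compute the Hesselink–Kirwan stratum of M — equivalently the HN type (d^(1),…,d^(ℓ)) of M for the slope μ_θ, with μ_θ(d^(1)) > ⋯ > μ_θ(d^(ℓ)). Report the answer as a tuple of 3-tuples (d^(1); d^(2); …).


Barcode: M ≅ I[1,2]^2, I[1,3]. HN layers by μ_θ (2 steps, strictly decreasing):
  μ^(1)=2; μ^(2)=-8/3

((2, 2, 0); (1, 1, 1))


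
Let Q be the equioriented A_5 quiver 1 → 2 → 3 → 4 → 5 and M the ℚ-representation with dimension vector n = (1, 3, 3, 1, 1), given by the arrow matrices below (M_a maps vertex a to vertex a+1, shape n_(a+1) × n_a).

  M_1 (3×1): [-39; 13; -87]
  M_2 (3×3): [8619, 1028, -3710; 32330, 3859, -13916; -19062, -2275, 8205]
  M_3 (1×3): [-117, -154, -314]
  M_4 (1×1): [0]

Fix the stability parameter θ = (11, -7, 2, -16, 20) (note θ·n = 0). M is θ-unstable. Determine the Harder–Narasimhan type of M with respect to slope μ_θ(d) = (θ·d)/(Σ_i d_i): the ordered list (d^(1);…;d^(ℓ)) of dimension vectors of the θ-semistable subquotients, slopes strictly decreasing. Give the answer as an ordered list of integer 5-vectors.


Via rank(M_{q-1}∘⋯∘M_p): M ≅ I[1,4], I[2,3]^2, I[5,5].
μ_θ-semistable layers: μ^(1)=20; μ^(2)=2; μ^(3)=-5/2; μ^(4)=-7

((0, 0, 0, 0, 1); (0, 0, 2, 0, 0); (1, 1, 1, 1, 0); (0, 2, 0, 0, 0))


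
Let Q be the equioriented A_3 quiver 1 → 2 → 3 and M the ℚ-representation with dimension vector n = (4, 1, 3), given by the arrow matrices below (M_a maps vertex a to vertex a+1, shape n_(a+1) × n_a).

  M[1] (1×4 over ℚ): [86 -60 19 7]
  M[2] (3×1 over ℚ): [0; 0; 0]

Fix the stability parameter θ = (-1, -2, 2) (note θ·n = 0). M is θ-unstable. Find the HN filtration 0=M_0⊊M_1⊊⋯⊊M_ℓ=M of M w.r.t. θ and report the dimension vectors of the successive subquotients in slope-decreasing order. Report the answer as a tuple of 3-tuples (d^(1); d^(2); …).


Via rank(M_{q-1}∘⋯∘M_p): M ≅ I[1,1]^3, I[1,2], I[3,3]^3.
μ_θ-semistable layers: μ^(1)=2; μ^(2)=-1; μ^(3)=-3/2

((0, 0, 3); (3, 0, 0); (1, 1, 0))


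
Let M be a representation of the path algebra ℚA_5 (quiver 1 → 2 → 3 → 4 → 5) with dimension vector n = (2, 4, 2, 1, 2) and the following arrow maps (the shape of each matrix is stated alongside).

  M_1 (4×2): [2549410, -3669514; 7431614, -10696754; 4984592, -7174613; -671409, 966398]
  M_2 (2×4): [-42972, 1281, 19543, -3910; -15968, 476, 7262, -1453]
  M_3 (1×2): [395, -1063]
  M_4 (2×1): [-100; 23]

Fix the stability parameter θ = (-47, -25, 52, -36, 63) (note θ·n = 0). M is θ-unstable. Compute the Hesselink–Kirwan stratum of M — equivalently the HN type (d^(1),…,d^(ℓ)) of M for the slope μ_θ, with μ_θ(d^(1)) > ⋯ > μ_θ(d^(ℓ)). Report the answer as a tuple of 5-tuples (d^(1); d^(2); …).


Interval decomposition of M: I[1,3], I[1,5], I[2,2]^2, I[5,5].
HN type (ℓ=5): μ^(1)=63; μ^(2)=52; μ^(3)=8; μ^(4)=-25; μ^(5)=-47

((0, 0, 0, 0, 2); (0, 0, 1, 0, 0); (0, 0, 1, 1, 0); (0, 4, 0, 0, 0); (2, 0, 0, 0, 0))


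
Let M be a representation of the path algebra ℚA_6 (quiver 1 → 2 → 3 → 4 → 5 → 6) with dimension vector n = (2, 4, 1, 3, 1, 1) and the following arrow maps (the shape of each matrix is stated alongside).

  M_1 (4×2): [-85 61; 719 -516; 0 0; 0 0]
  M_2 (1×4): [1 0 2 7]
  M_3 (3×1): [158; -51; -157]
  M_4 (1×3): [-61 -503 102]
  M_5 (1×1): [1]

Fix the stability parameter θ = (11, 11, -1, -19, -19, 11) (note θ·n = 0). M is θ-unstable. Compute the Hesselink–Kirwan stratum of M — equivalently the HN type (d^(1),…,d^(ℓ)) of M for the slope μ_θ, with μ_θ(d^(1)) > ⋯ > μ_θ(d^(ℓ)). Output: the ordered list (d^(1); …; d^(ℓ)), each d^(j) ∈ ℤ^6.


Barcode: M ≅ I[1,2], I[1,6], I[2,2]^2, I[4,4]^2. HN layers by μ_θ (3 steps, strictly decreasing):
  μ^(1)=11; μ^(2)=-17/5; μ^(3)=-19

((1, 3, 0, 0, 0, 1); (1, 1, 1, 1, 1, 0); (0, 0, 0, 2, 0, 0))


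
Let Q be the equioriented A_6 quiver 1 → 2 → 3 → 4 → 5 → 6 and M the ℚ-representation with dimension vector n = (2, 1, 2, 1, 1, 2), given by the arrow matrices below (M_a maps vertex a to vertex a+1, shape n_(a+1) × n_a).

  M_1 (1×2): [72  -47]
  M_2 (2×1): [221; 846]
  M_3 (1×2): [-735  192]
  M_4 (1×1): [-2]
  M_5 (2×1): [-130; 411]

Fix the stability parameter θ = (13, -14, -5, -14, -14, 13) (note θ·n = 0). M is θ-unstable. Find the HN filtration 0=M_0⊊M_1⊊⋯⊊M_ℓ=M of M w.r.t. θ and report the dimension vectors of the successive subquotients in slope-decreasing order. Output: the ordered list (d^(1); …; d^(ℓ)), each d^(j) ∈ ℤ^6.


Interval decomposition of M: I[1,1], I[1,6], I[3,3], I[6,6].
HN type (ℓ=3): μ^(1)=13; μ^(2)=-5; μ^(3)=-34/5

((1, 0, 0, 0, 0, 2); (0, 0, 1, 0, 0, 0); (1, 1, 1, 1, 1, 0))


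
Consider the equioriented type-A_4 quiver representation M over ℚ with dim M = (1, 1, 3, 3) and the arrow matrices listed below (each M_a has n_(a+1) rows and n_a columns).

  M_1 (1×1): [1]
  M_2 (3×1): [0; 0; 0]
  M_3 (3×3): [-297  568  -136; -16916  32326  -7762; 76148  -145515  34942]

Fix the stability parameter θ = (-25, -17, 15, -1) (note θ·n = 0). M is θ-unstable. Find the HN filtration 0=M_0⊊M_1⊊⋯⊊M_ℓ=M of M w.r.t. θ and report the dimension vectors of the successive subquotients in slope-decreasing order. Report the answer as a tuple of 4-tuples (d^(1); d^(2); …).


Interval decomposition of M: I[1,2], I[3,4]^3.
HN type (ℓ=3): μ^(1)=7; μ^(2)=-17; μ^(3)=-25

((0, 0, 3, 3); (0, 1, 0, 0); (1, 0, 0, 0))


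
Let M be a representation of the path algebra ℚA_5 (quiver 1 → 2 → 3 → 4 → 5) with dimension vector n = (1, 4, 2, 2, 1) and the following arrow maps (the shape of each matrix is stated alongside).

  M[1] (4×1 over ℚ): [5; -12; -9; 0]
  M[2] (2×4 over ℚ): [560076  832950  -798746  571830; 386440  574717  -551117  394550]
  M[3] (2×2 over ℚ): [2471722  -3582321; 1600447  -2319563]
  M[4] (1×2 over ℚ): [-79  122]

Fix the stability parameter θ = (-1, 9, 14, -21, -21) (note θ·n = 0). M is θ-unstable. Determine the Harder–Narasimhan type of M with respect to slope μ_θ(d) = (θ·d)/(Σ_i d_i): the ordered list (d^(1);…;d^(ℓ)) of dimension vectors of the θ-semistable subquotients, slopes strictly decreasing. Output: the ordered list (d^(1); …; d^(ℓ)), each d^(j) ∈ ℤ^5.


Barcode: M ≅ I[1,5], I[2,2]^2, I[2,4]. HN layers by μ_θ (3 steps, strictly decreasing):
  μ^(1)=9; μ^(2)=2/3; μ^(3)=-4

((0, 2, 0, 0, 0); (0, 1, 1, 1, 0); (1, 1, 1, 1, 1))


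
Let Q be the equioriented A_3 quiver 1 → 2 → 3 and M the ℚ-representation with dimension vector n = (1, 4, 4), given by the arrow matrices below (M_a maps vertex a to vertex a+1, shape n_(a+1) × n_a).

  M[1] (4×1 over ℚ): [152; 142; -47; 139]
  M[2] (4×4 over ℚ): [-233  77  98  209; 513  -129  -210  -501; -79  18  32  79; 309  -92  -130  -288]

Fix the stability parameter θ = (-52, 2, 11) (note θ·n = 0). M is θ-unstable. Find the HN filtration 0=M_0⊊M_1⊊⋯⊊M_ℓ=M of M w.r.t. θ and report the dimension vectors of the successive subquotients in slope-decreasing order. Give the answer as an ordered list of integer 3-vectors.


Via rank(M_{q-1}∘⋯∘M_p): M ≅ I[1,3], I[2,2], I[2,3]^2, I[3,3].
μ_θ-semistable layers: μ^(1)=11; μ^(2)=2; μ^(3)=-52

((0, 0, 4); (0, 4, 0); (1, 0, 0))


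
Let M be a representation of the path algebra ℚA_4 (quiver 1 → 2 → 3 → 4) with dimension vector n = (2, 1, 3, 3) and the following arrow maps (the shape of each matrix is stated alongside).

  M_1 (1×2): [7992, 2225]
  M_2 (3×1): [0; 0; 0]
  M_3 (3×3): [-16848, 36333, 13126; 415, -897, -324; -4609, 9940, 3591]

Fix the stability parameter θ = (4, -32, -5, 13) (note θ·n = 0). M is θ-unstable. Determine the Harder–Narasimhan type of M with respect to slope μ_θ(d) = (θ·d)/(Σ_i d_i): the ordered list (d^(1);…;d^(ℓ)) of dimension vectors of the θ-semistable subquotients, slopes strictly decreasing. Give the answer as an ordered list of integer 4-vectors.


Interval decomposition of M: I[1,1], I[1,2], I[3,4]^3.
HN type (ℓ=4): μ^(1)=13; μ^(2)=4; μ^(3)=-5; μ^(4)=-14

((0, 0, 0, 3); (1, 0, 0, 0); (0, 0, 3, 0); (1, 1, 0, 0))


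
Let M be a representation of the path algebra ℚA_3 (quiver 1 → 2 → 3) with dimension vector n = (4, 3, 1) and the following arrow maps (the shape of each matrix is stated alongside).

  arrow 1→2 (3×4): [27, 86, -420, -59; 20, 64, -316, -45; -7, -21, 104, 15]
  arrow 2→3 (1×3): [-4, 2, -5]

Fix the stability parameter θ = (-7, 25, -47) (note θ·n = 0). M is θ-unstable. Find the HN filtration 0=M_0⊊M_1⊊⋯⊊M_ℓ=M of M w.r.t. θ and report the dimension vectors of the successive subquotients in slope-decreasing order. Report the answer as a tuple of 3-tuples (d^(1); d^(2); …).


Barcode: M ≅ I[1,1], I[1,2]^2, I[1,3]. HN layers by μ_θ (3 steps, strictly decreasing):
  μ^(1)=25; μ^(2)=-7; μ^(3)=-29/3

((0, 2, 0); (3, 0, 0); (1, 1, 1))


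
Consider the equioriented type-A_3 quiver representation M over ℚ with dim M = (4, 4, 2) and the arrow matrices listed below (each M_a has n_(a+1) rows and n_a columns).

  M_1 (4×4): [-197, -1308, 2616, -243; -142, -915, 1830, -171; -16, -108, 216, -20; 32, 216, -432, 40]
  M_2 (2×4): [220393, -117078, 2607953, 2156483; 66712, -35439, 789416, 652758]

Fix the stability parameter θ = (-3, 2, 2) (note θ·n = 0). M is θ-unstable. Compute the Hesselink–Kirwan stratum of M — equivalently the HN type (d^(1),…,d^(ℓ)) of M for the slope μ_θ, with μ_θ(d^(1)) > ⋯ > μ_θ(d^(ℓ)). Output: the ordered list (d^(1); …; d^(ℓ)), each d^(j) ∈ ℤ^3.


Interval decomposition of M: I[1,1]^2, I[1,3]^2, I[2,2]^2.
HN type (ℓ=2): μ^(1)=2; μ^(2)=-3

((0, 4, 2); (4, 0, 0))


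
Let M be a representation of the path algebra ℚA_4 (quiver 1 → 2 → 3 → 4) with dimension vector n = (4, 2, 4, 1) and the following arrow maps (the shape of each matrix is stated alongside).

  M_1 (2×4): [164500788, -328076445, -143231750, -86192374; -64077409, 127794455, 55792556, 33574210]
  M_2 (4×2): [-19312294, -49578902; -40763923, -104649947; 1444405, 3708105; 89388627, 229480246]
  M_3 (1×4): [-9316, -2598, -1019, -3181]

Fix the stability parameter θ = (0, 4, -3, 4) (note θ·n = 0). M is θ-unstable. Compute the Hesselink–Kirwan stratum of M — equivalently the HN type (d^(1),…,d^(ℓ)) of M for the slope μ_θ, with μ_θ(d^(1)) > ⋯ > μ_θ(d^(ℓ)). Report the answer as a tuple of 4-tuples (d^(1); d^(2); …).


Interval decomposition of M: I[1,1]^2, I[1,3], I[1,4], I[3,3]^2.
HN type (ℓ=4): μ^(1)=4; μ^(2)=1/2; μ^(3)=0; μ^(4)=-3

((0, 0, 0, 1); (0, 2, 2, 0); (4, 0, 0, 0); (0, 0, 2, 0))


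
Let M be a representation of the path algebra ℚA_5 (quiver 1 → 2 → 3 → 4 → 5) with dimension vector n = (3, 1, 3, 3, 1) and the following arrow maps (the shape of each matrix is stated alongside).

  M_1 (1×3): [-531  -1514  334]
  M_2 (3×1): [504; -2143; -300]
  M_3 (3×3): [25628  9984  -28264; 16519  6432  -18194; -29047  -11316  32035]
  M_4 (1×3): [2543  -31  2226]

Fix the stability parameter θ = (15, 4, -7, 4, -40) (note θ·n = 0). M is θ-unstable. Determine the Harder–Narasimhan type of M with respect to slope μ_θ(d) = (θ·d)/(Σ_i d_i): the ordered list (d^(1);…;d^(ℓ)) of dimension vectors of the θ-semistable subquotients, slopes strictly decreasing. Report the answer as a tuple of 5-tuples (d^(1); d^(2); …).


Via rank(M_{q-1}∘⋯∘M_p): M ≅ I[1,1]^2, I[1,3], I[3,4], I[3,5], I[4,4].
μ_θ-semistable layers: μ^(1)=15; μ^(2)=4; μ^(3)=-7; μ^(4)=-43/3

((2, 0, 0, 0, 0); (1, 1, 1, 2, 0); (0, 0, 1, 0, 0); (0, 0, 1, 1, 1))


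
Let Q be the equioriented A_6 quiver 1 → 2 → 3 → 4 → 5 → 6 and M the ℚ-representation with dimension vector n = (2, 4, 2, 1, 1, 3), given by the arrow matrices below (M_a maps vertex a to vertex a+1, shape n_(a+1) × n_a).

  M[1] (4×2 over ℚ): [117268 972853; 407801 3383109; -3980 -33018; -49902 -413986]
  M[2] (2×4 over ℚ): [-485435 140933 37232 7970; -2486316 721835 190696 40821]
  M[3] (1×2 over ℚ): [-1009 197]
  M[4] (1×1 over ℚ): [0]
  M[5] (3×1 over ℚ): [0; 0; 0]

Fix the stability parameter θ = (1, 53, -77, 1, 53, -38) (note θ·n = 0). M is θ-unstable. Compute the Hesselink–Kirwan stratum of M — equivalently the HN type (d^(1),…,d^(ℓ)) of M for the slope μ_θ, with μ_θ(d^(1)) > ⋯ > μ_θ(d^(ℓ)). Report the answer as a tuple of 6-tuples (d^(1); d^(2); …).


Barcode: M ≅ I[1,3], I[1,4], I[2,2]^2, I[5,5], I[6,6]^3. HN layers by μ_θ (4 steps, strictly decreasing):
  μ^(1)=53; μ^(2)=1; μ^(3)=-23/3; μ^(4)=-38

((0, 2, 0, 0, 1, 0); (0, 0, 0, 1, 0, 0); (2, 2, 2, 0, 0, 0); (0, 0, 0, 0, 0, 3))


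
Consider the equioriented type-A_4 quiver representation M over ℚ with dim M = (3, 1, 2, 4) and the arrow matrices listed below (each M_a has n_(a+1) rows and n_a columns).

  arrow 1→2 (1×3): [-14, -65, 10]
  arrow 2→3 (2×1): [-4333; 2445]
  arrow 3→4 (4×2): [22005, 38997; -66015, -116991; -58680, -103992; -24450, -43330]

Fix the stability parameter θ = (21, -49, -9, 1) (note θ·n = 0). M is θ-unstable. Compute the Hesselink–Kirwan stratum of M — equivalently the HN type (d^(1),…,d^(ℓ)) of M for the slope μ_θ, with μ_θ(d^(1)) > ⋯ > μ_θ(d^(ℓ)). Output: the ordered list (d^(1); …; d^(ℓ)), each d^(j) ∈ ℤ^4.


Interval decomposition of M: I[1,1]^2, I[1,3], I[3,4], I[4,4]^3.
HN type (ℓ=4): μ^(1)=21; μ^(2)=1; μ^(3)=-9; μ^(4)=-14

((2, 0, 0, 0); (0, 0, 0, 4); (0, 0, 2, 0); (1, 1, 0, 0))


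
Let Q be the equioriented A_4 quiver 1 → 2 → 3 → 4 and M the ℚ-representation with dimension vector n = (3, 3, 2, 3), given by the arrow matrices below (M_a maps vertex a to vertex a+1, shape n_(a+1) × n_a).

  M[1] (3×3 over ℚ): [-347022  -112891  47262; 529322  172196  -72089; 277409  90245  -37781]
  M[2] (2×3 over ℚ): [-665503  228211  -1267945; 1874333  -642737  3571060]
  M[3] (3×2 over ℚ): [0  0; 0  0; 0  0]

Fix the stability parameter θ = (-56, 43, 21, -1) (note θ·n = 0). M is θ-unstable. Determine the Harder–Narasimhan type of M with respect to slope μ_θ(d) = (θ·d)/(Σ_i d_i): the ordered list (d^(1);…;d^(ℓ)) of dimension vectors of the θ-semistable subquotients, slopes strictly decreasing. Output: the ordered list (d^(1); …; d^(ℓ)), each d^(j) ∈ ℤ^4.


Interval decomposition of M: I[1,2], I[1,3]^2, I[4,4]^3.
HN type (ℓ=4): μ^(1)=43; μ^(2)=32; μ^(3)=-1; μ^(4)=-56

((0, 1, 0, 0); (0, 2, 2, 0); (0, 0, 0, 3); (3, 0, 0, 0))


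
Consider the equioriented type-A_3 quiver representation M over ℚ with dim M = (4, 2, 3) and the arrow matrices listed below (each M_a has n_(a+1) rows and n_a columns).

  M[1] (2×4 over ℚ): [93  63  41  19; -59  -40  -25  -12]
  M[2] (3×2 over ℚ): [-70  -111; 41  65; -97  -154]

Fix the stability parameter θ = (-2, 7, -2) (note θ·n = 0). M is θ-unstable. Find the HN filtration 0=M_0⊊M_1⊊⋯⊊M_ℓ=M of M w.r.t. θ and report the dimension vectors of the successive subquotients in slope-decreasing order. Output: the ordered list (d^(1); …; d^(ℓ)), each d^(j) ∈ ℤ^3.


Barcode: M ≅ I[1,1]^2, I[1,3]^2, I[3,3]. HN layers by μ_θ (2 steps, strictly decreasing):
  μ^(1)=5/2; μ^(2)=-2

((0, 2, 2); (4, 0, 1))


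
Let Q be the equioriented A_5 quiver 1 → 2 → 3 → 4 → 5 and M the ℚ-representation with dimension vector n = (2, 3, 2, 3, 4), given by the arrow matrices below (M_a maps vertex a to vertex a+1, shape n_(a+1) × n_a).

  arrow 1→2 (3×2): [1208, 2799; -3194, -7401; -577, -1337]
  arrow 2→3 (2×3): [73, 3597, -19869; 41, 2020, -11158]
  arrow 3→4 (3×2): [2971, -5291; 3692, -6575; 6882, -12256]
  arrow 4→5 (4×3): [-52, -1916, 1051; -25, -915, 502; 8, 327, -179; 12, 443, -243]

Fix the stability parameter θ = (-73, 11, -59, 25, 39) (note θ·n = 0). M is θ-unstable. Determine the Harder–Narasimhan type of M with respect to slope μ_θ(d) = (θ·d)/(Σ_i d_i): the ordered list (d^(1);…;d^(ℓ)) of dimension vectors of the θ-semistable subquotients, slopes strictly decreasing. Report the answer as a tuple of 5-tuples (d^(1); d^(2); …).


Barcode: M ≅ I[1,5]^2, I[2,2], I[4,5], I[5,5]. HN layers by μ_θ (5 steps, strictly decreasing):
  μ^(1)=39; μ^(2)=25; μ^(3)=11; μ^(4)=-24; μ^(5)=-73

((0, 0, 0, 0, 4); (0, 0, 0, 3, 0); (0, 1, 0, 0, 0); (0, 2, 2, 0, 0); (2, 0, 0, 0, 0))


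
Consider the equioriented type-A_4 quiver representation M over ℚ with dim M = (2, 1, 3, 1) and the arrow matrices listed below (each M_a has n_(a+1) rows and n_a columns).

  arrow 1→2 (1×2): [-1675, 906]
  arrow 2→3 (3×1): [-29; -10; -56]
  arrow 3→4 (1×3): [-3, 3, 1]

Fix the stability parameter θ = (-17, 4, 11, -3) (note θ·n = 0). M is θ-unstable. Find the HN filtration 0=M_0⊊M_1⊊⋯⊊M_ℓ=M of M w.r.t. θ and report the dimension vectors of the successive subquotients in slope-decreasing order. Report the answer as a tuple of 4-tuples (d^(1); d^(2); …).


Interval decomposition of M: I[1,1], I[1,4], I[3,3]^2.
HN type (ℓ=3): μ^(1)=11; μ^(2)=4; μ^(3)=-17

((0, 0, 2, 0); (0, 1, 1, 1); (2, 0, 0, 0))


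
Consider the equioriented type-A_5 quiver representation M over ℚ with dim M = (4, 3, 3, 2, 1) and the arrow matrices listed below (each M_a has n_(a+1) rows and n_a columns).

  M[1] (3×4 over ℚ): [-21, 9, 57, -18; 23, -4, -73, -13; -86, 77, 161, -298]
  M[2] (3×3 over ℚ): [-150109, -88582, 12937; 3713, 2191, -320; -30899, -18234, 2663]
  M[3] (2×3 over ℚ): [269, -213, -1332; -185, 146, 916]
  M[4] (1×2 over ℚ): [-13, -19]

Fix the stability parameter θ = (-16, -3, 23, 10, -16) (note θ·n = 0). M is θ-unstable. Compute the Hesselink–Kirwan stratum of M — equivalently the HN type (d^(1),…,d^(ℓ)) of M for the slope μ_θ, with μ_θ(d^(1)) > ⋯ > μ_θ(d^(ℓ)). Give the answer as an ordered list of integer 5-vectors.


Via rank(M_{q-1}∘⋯∘M_p): M ≅ I[1,1], I[1,2], I[1,4], I[1,5], I[3,3].
μ_θ-semistable layers: μ^(1)=23; μ^(2)=33/2; μ^(3)=17/3; μ^(4)=-3; μ^(5)=-16

((0, 0, 1, 0, 0); (0, 0, 1, 1, 0); (0, 0, 1, 1, 1); (0, 3, 0, 0, 0); (4, 0, 0, 0, 0))


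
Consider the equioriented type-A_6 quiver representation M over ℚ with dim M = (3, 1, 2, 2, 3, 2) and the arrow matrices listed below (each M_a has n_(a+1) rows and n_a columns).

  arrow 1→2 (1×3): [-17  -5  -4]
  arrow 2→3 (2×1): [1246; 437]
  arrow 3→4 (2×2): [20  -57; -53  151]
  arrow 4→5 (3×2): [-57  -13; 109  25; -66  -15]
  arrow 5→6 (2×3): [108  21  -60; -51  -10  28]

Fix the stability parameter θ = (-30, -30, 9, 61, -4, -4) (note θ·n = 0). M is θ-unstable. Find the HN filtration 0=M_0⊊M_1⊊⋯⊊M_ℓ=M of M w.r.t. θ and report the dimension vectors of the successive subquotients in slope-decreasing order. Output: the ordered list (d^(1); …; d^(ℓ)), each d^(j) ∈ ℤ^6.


Interval decomposition of M: I[1,1]^2, I[1,6], I[3,5], I[5,6].
HN type (ℓ=5): μ^(1)=57/2; μ^(2)=53/3; μ^(3)=9; μ^(4)=-4; μ^(5)=-30

((0, 0, 0, 1, 1, 0); (0, 0, 0, 1, 1, 1); (0, 0, 2, 0, 0, 0); (0, 0, 0, 0, 1, 1); (3, 1, 0, 0, 0, 0))


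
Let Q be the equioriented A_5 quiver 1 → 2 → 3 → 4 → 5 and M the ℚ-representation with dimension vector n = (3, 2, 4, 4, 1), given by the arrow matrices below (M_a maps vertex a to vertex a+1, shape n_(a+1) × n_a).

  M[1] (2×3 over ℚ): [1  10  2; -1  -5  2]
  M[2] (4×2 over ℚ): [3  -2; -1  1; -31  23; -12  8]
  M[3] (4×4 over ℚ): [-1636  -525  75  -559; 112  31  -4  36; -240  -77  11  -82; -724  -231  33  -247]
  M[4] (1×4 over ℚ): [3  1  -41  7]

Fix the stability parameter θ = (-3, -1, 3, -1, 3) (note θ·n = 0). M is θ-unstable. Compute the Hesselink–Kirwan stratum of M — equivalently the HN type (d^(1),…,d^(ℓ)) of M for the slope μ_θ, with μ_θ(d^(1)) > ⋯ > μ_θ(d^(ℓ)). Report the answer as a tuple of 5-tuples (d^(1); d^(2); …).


Barcode: M ≅ I[1,1], I[1,3], I[1,5], I[3,4]^2, I[4,4]. HN layers by μ_θ (4 steps, strictly decreasing):
  μ^(1)=3; μ^(2)=1; μ^(3)=-1; μ^(4)=-3

((0, 0, 1, 0, 1); (0, 0, 3, 3, 0); (0, 2, 0, 1, 0); (3, 0, 0, 0, 0))


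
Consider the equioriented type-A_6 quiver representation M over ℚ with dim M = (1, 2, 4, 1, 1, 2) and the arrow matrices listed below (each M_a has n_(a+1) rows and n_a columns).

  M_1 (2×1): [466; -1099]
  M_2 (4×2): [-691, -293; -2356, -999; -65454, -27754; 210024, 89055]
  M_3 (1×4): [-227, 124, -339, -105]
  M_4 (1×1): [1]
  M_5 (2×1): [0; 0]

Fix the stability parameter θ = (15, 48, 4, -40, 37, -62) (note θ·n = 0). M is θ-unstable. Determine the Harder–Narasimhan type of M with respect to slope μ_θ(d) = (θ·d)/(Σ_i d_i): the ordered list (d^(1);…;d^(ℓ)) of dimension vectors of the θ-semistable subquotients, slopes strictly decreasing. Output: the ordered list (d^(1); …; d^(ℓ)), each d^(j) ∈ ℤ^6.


Barcode: M ≅ I[1,3], I[2,5], I[3,3]^2, I[6,6]^2. HN layers by μ_θ (5 steps, strictly decreasing):
  μ^(1)=37; μ^(2)=26; μ^(3)=15; μ^(4)=4; μ^(5)=-62

((0, 0, 0, 0, 1, 0); (0, 1, 1, 0, 0, 0); (1, 0, 0, 0, 0, 0); (0, 1, 3, 1, 0, 0); (0, 0, 0, 0, 0, 2))
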